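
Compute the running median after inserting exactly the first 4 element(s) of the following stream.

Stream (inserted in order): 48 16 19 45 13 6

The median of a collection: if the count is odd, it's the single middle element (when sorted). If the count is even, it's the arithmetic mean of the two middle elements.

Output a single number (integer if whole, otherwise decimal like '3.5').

Answer: 32

Derivation:
Step 1: insert 48 -> lo=[48] (size 1, max 48) hi=[] (size 0) -> median=48
Step 2: insert 16 -> lo=[16] (size 1, max 16) hi=[48] (size 1, min 48) -> median=32
Step 3: insert 19 -> lo=[16, 19] (size 2, max 19) hi=[48] (size 1, min 48) -> median=19
Step 4: insert 45 -> lo=[16, 19] (size 2, max 19) hi=[45, 48] (size 2, min 45) -> median=32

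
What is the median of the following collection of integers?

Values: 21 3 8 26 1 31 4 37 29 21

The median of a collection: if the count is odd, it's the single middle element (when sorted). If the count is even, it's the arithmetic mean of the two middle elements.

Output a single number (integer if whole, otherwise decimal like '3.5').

Answer: 21

Derivation:
Step 1: insert 21 -> lo=[21] (size 1, max 21) hi=[] (size 0) -> median=21
Step 2: insert 3 -> lo=[3] (size 1, max 3) hi=[21] (size 1, min 21) -> median=12
Step 3: insert 8 -> lo=[3, 8] (size 2, max 8) hi=[21] (size 1, min 21) -> median=8
Step 4: insert 26 -> lo=[3, 8] (size 2, max 8) hi=[21, 26] (size 2, min 21) -> median=14.5
Step 5: insert 1 -> lo=[1, 3, 8] (size 3, max 8) hi=[21, 26] (size 2, min 21) -> median=8
Step 6: insert 31 -> lo=[1, 3, 8] (size 3, max 8) hi=[21, 26, 31] (size 3, min 21) -> median=14.5
Step 7: insert 4 -> lo=[1, 3, 4, 8] (size 4, max 8) hi=[21, 26, 31] (size 3, min 21) -> median=8
Step 8: insert 37 -> lo=[1, 3, 4, 8] (size 4, max 8) hi=[21, 26, 31, 37] (size 4, min 21) -> median=14.5
Step 9: insert 29 -> lo=[1, 3, 4, 8, 21] (size 5, max 21) hi=[26, 29, 31, 37] (size 4, min 26) -> median=21
Step 10: insert 21 -> lo=[1, 3, 4, 8, 21] (size 5, max 21) hi=[21, 26, 29, 31, 37] (size 5, min 21) -> median=21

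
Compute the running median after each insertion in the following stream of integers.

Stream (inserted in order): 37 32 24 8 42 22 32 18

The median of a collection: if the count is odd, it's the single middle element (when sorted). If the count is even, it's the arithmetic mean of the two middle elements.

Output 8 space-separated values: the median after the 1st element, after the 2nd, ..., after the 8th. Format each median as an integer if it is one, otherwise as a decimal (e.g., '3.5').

Step 1: insert 37 -> lo=[37] (size 1, max 37) hi=[] (size 0) -> median=37
Step 2: insert 32 -> lo=[32] (size 1, max 32) hi=[37] (size 1, min 37) -> median=34.5
Step 3: insert 24 -> lo=[24, 32] (size 2, max 32) hi=[37] (size 1, min 37) -> median=32
Step 4: insert 8 -> lo=[8, 24] (size 2, max 24) hi=[32, 37] (size 2, min 32) -> median=28
Step 5: insert 42 -> lo=[8, 24, 32] (size 3, max 32) hi=[37, 42] (size 2, min 37) -> median=32
Step 6: insert 22 -> lo=[8, 22, 24] (size 3, max 24) hi=[32, 37, 42] (size 3, min 32) -> median=28
Step 7: insert 32 -> lo=[8, 22, 24, 32] (size 4, max 32) hi=[32, 37, 42] (size 3, min 32) -> median=32
Step 8: insert 18 -> lo=[8, 18, 22, 24] (size 4, max 24) hi=[32, 32, 37, 42] (size 4, min 32) -> median=28

Answer: 37 34.5 32 28 32 28 32 28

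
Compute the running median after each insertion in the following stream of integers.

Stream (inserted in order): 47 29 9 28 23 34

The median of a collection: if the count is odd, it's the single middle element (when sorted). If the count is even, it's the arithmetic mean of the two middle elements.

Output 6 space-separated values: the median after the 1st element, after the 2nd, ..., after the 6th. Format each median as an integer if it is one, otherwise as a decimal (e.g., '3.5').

Step 1: insert 47 -> lo=[47] (size 1, max 47) hi=[] (size 0) -> median=47
Step 2: insert 29 -> lo=[29] (size 1, max 29) hi=[47] (size 1, min 47) -> median=38
Step 3: insert 9 -> lo=[9, 29] (size 2, max 29) hi=[47] (size 1, min 47) -> median=29
Step 4: insert 28 -> lo=[9, 28] (size 2, max 28) hi=[29, 47] (size 2, min 29) -> median=28.5
Step 5: insert 23 -> lo=[9, 23, 28] (size 3, max 28) hi=[29, 47] (size 2, min 29) -> median=28
Step 6: insert 34 -> lo=[9, 23, 28] (size 3, max 28) hi=[29, 34, 47] (size 3, min 29) -> median=28.5

Answer: 47 38 29 28.5 28 28.5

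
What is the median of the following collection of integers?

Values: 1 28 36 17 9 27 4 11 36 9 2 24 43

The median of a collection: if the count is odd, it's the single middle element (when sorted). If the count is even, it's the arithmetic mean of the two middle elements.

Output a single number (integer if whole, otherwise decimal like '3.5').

Step 1: insert 1 -> lo=[1] (size 1, max 1) hi=[] (size 0) -> median=1
Step 2: insert 28 -> lo=[1] (size 1, max 1) hi=[28] (size 1, min 28) -> median=14.5
Step 3: insert 36 -> lo=[1, 28] (size 2, max 28) hi=[36] (size 1, min 36) -> median=28
Step 4: insert 17 -> lo=[1, 17] (size 2, max 17) hi=[28, 36] (size 2, min 28) -> median=22.5
Step 5: insert 9 -> lo=[1, 9, 17] (size 3, max 17) hi=[28, 36] (size 2, min 28) -> median=17
Step 6: insert 27 -> lo=[1, 9, 17] (size 3, max 17) hi=[27, 28, 36] (size 3, min 27) -> median=22
Step 7: insert 4 -> lo=[1, 4, 9, 17] (size 4, max 17) hi=[27, 28, 36] (size 3, min 27) -> median=17
Step 8: insert 11 -> lo=[1, 4, 9, 11] (size 4, max 11) hi=[17, 27, 28, 36] (size 4, min 17) -> median=14
Step 9: insert 36 -> lo=[1, 4, 9, 11, 17] (size 5, max 17) hi=[27, 28, 36, 36] (size 4, min 27) -> median=17
Step 10: insert 9 -> lo=[1, 4, 9, 9, 11] (size 5, max 11) hi=[17, 27, 28, 36, 36] (size 5, min 17) -> median=14
Step 11: insert 2 -> lo=[1, 2, 4, 9, 9, 11] (size 6, max 11) hi=[17, 27, 28, 36, 36] (size 5, min 17) -> median=11
Step 12: insert 24 -> lo=[1, 2, 4, 9, 9, 11] (size 6, max 11) hi=[17, 24, 27, 28, 36, 36] (size 6, min 17) -> median=14
Step 13: insert 43 -> lo=[1, 2, 4, 9, 9, 11, 17] (size 7, max 17) hi=[24, 27, 28, 36, 36, 43] (size 6, min 24) -> median=17

Answer: 17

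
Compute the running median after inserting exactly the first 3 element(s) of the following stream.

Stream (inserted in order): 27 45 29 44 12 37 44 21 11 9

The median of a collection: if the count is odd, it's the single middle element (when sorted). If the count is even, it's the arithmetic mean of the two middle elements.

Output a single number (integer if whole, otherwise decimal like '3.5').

Answer: 29

Derivation:
Step 1: insert 27 -> lo=[27] (size 1, max 27) hi=[] (size 0) -> median=27
Step 2: insert 45 -> lo=[27] (size 1, max 27) hi=[45] (size 1, min 45) -> median=36
Step 3: insert 29 -> lo=[27, 29] (size 2, max 29) hi=[45] (size 1, min 45) -> median=29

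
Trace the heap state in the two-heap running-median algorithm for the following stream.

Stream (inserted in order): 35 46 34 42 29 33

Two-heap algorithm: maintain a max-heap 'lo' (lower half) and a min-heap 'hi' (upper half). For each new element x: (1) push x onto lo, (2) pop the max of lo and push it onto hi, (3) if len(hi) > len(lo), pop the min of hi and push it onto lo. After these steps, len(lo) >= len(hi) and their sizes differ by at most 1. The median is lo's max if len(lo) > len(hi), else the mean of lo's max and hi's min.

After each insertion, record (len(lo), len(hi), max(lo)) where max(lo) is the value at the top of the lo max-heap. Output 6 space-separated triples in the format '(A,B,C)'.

Step 1: insert 35 -> lo=[35] hi=[] -> (len(lo)=1, len(hi)=0, max(lo)=35)
Step 2: insert 46 -> lo=[35] hi=[46] -> (len(lo)=1, len(hi)=1, max(lo)=35)
Step 3: insert 34 -> lo=[34, 35] hi=[46] -> (len(lo)=2, len(hi)=1, max(lo)=35)
Step 4: insert 42 -> lo=[34, 35] hi=[42, 46] -> (len(lo)=2, len(hi)=2, max(lo)=35)
Step 5: insert 29 -> lo=[29, 34, 35] hi=[42, 46] -> (len(lo)=3, len(hi)=2, max(lo)=35)
Step 6: insert 33 -> lo=[29, 33, 34] hi=[35, 42, 46] -> (len(lo)=3, len(hi)=3, max(lo)=34)

Answer: (1,0,35) (1,1,35) (2,1,35) (2,2,35) (3,2,35) (3,3,34)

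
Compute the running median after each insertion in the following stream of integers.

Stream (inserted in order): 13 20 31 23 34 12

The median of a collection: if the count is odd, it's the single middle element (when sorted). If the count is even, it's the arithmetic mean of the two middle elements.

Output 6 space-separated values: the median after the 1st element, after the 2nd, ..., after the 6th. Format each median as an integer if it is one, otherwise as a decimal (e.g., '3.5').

Step 1: insert 13 -> lo=[13] (size 1, max 13) hi=[] (size 0) -> median=13
Step 2: insert 20 -> lo=[13] (size 1, max 13) hi=[20] (size 1, min 20) -> median=16.5
Step 3: insert 31 -> lo=[13, 20] (size 2, max 20) hi=[31] (size 1, min 31) -> median=20
Step 4: insert 23 -> lo=[13, 20] (size 2, max 20) hi=[23, 31] (size 2, min 23) -> median=21.5
Step 5: insert 34 -> lo=[13, 20, 23] (size 3, max 23) hi=[31, 34] (size 2, min 31) -> median=23
Step 6: insert 12 -> lo=[12, 13, 20] (size 3, max 20) hi=[23, 31, 34] (size 3, min 23) -> median=21.5

Answer: 13 16.5 20 21.5 23 21.5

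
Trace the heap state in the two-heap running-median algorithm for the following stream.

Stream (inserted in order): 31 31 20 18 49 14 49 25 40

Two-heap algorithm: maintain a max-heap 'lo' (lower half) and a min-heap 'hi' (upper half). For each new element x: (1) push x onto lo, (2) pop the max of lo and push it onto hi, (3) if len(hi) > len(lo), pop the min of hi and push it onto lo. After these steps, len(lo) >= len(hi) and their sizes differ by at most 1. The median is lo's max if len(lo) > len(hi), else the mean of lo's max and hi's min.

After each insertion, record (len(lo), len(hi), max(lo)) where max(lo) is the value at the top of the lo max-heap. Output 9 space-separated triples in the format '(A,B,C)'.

Answer: (1,0,31) (1,1,31) (2,1,31) (2,2,20) (3,2,31) (3,3,20) (4,3,31) (4,4,25) (5,4,31)

Derivation:
Step 1: insert 31 -> lo=[31] hi=[] -> (len(lo)=1, len(hi)=0, max(lo)=31)
Step 2: insert 31 -> lo=[31] hi=[31] -> (len(lo)=1, len(hi)=1, max(lo)=31)
Step 3: insert 20 -> lo=[20, 31] hi=[31] -> (len(lo)=2, len(hi)=1, max(lo)=31)
Step 4: insert 18 -> lo=[18, 20] hi=[31, 31] -> (len(lo)=2, len(hi)=2, max(lo)=20)
Step 5: insert 49 -> lo=[18, 20, 31] hi=[31, 49] -> (len(lo)=3, len(hi)=2, max(lo)=31)
Step 6: insert 14 -> lo=[14, 18, 20] hi=[31, 31, 49] -> (len(lo)=3, len(hi)=3, max(lo)=20)
Step 7: insert 49 -> lo=[14, 18, 20, 31] hi=[31, 49, 49] -> (len(lo)=4, len(hi)=3, max(lo)=31)
Step 8: insert 25 -> lo=[14, 18, 20, 25] hi=[31, 31, 49, 49] -> (len(lo)=4, len(hi)=4, max(lo)=25)
Step 9: insert 40 -> lo=[14, 18, 20, 25, 31] hi=[31, 40, 49, 49] -> (len(lo)=5, len(hi)=4, max(lo)=31)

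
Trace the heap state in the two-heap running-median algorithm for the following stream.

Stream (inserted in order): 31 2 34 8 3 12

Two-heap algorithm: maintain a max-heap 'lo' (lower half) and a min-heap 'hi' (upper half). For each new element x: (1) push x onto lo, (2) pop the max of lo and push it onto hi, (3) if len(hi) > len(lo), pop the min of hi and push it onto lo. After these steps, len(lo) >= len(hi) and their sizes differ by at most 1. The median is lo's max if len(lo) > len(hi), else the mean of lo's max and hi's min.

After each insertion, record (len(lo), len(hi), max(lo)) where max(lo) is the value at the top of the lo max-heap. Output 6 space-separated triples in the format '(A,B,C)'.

Step 1: insert 31 -> lo=[31] hi=[] -> (len(lo)=1, len(hi)=0, max(lo)=31)
Step 2: insert 2 -> lo=[2] hi=[31] -> (len(lo)=1, len(hi)=1, max(lo)=2)
Step 3: insert 34 -> lo=[2, 31] hi=[34] -> (len(lo)=2, len(hi)=1, max(lo)=31)
Step 4: insert 8 -> lo=[2, 8] hi=[31, 34] -> (len(lo)=2, len(hi)=2, max(lo)=8)
Step 5: insert 3 -> lo=[2, 3, 8] hi=[31, 34] -> (len(lo)=3, len(hi)=2, max(lo)=8)
Step 6: insert 12 -> lo=[2, 3, 8] hi=[12, 31, 34] -> (len(lo)=3, len(hi)=3, max(lo)=8)

Answer: (1,0,31) (1,1,2) (2,1,31) (2,2,8) (3,2,8) (3,3,8)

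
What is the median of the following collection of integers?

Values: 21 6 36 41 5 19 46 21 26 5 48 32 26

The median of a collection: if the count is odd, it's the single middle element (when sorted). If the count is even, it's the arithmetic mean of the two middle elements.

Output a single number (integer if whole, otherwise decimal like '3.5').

Step 1: insert 21 -> lo=[21] (size 1, max 21) hi=[] (size 0) -> median=21
Step 2: insert 6 -> lo=[6] (size 1, max 6) hi=[21] (size 1, min 21) -> median=13.5
Step 3: insert 36 -> lo=[6, 21] (size 2, max 21) hi=[36] (size 1, min 36) -> median=21
Step 4: insert 41 -> lo=[6, 21] (size 2, max 21) hi=[36, 41] (size 2, min 36) -> median=28.5
Step 5: insert 5 -> lo=[5, 6, 21] (size 3, max 21) hi=[36, 41] (size 2, min 36) -> median=21
Step 6: insert 19 -> lo=[5, 6, 19] (size 3, max 19) hi=[21, 36, 41] (size 3, min 21) -> median=20
Step 7: insert 46 -> lo=[5, 6, 19, 21] (size 4, max 21) hi=[36, 41, 46] (size 3, min 36) -> median=21
Step 8: insert 21 -> lo=[5, 6, 19, 21] (size 4, max 21) hi=[21, 36, 41, 46] (size 4, min 21) -> median=21
Step 9: insert 26 -> lo=[5, 6, 19, 21, 21] (size 5, max 21) hi=[26, 36, 41, 46] (size 4, min 26) -> median=21
Step 10: insert 5 -> lo=[5, 5, 6, 19, 21] (size 5, max 21) hi=[21, 26, 36, 41, 46] (size 5, min 21) -> median=21
Step 11: insert 48 -> lo=[5, 5, 6, 19, 21, 21] (size 6, max 21) hi=[26, 36, 41, 46, 48] (size 5, min 26) -> median=21
Step 12: insert 32 -> lo=[5, 5, 6, 19, 21, 21] (size 6, max 21) hi=[26, 32, 36, 41, 46, 48] (size 6, min 26) -> median=23.5
Step 13: insert 26 -> lo=[5, 5, 6, 19, 21, 21, 26] (size 7, max 26) hi=[26, 32, 36, 41, 46, 48] (size 6, min 26) -> median=26

Answer: 26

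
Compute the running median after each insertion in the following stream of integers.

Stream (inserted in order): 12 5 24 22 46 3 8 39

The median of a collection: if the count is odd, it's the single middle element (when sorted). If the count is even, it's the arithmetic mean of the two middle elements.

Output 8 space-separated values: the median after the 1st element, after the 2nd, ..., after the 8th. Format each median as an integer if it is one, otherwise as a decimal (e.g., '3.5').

Answer: 12 8.5 12 17 22 17 12 17

Derivation:
Step 1: insert 12 -> lo=[12] (size 1, max 12) hi=[] (size 0) -> median=12
Step 2: insert 5 -> lo=[5] (size 1, max 5) hi=[12] (size 1, min 12) -> median=8.5
Step 3: insert 24 -> lo=[5, 12] (size 2, max 12) hi=[24] (size 1, min 24) -> median=12
Step 4: insert 22 -> lo=[5, 12] (size 2, max 12) hi=[22, 24] (size 2, min 22) -> median=17
Step 5: insert 46 -> lo=[5, 12, 22] (size 3, max 22) hi=[24, 46] (size 2, min 24) -> median=22
Step 6: insert 3 -> lo=[3, 5, 12] (size 3, max 12) hi=[22, 24, 46] (size 3, min 22) -> median=17
Step 7: insert 8 -> lo=[3, 5, 8, 12] (size 4, max 12) hi=[22, 24, 46] (size 3, min 22) -> median=12
Step 8: insert 39 -> lo=[3, 5, 8, 12] (size 4, max 12) hi=[22, 24, 39, 46] (size 4, min 22) -> median=17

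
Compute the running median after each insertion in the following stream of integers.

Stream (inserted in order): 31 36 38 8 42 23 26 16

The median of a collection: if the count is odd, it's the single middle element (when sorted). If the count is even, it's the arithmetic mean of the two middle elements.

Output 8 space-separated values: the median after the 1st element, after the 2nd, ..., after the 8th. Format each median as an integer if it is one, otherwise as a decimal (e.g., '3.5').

Answer: 31 33.5 36 33.5 36 33.5 31 28.5

Derivation:
Step 1: insert 31 -> lo=[31] (size 1, max 31) hi=[] (size 0) -> median=31
Step 2: insert 36 -> lo=[31] (size 1, max 31) hi=[36] (size 1, min 36) -> median=33.5
Step 3: insert 38 -> lo=[31, 36] (size 2, max 36) hi=[38] (size 1, min 38) -> median=36
Step 4: insert 8 -> lo=[8, 31] (size 2, max 31) hi=[36, 38] (size 2, min 36) -> median=33.5
Step 5: insert 42 -> lo=[8, 31, 36] (size 3, max 36) hi=[38, 42] (size 2, min 38) -> median=36
Step 6: insert 23 -> lo=[8, 23, 31] (size 3, max 31) hi=[36, 38, 42] (size 3, min 36) -> median=33.5
Step 7: insert 26 -> lo=[8, 23, 26, 31] (size 4, max 31) hi=[36, 38, 42] (size 3, min 36) -> median=31
Step 8: insert 16 -> lo=[8, 16, 23, 26] (size 4, max 26) hi=[31, 36, 38, 42] (size 4, min 31) -> median=28.5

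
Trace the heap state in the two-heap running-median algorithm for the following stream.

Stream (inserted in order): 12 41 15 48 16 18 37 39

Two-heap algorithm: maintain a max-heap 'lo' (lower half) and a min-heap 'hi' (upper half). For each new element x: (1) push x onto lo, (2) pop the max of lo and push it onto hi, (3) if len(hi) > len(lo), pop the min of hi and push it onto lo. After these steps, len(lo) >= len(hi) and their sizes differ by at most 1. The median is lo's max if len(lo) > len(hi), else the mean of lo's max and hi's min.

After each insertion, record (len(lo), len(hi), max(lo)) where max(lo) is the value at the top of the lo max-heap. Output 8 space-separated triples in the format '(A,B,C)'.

Step 1: insert 12 -> lo=[12] hi=[] -> (len(lo)=1, len(hi)=0, max(lo)=12)
Step 2: insert 41 -> lo=[12] hi=[41] -> (len(lo)=1, len(hi)=1, max(lo)=12)
Step 3: insert 15 -> lo=[12, 15] hi=[41] -> (len(lo)=2, len(hi)=1, max(lo)=15)
Step 4: insert 48 -> lo=[12, 15] hi=[41, 48] -> (len(lo)=2, len(hi)=2, max(lo)=15)
Step 5: insert 16 -> lo=[12, 15, 16] hi=[41, 48] -> (len(lo)=3, len(hi)=2, max(lo)=16)
Step 6: insert 18 -> lo=[12, 15, 16] hi=[18, 41, 48] -> (len(lo)=3, len(hi)=3, max(lo)=16)
Step 7: insert 37 -> lo=[12, 15, 16, 18] hi=[37, 41, 48] -> (len(lo)=4, len(hi)=3, max(lo)=18)
Step 8: insert 39 -> lo=[12, 15, 16, 18] hi=[37, 39, 41, 48] -> (len(lo)=4, len(hi)=4, max(lo)=18)

Answer: (1,0,12) (1,1,12) (2,1,15) (2,2,15) (3,2,16) (3,3,16) (4,3,18) (4,4,18)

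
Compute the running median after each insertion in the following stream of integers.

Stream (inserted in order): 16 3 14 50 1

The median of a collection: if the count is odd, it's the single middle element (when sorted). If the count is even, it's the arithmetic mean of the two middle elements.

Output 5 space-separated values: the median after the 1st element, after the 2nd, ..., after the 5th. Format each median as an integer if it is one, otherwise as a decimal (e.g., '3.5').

Step 1: insert 16 -> lo=[16] (size 1, max 16) hi=[] (size 0) -> median=16
Step 2: insert 3 -> lo=[3] (size 1, max 3) hi=[16] (size 1, min 16) -> median=9.5
Step 3: insert 14 -> lo=[3, 14] (size 2, max 14) hi=[16] (size 1, min 16) -> median=14
Step 4: insert 50 -> lo=[3, 14] (size 2, max 14) hi=[16, 50] (size 2, min 16) -> median=15
Step 5: insert 1 -> lo=[1, 3, 14] (size 3, max 14) hi=[16, 50] (size 2, min 16) -> median=14

Answer: 16 9.5 14 15 14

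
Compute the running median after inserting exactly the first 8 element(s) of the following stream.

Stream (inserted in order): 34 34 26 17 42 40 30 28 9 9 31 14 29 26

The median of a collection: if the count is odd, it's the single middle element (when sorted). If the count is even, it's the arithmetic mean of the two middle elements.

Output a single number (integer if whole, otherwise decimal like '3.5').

Step 1: insert 34 -> lo=[34] (size 1, max 34) hi=[] (size 0) -> median=34
Step 2: insert 34 -> lo=[34] (size 1, max 34) hi=[34] (size 1, min 34) -> median=34
Step 3: insert 26 -> lo=[26, 34] (size 2, max 34) hi=[34] (size 1, min 34) -> median=34
Step 4: insert 17 -> lo=[17, 26] (size 2, max 26) hi=[34, 34] (size 2, min 34) -> median=30
Step 5: insert 42 -> lo=[17, 26, 34] (size 3, max 34) hi=[34, 42] (size 2, min 34) -> median=34
Step 6: insert 40 -> lo=[17, 26, 34] (size 3, max 34) hi=[34, 40, 42] (size 3, min 34) -> median=34
Step 7: insert 30 -> lo=[17, 26, 30, 34] (size 4, max 34) hi=[34, 40, 42] (size 3, min 34) -> median=34
Step 8: insert 28 -> lo=[17, 26, 28, 30] (size 4, max 30) hi=[34, 34, 40, 42] (size 4, min 34) -> median=32

Answer: 32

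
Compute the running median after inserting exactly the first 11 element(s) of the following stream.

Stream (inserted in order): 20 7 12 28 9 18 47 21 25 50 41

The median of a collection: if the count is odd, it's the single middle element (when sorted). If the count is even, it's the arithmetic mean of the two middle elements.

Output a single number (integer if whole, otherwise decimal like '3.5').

Answer: 21

Derivation:
Step 1: insert 20 -> lo=[20] (size 1, max 20) hi=[] (size 0) -> median=20
Step 2: insert 7 -> lo=[7] (size 1, max 7) hi=[20] (size 1, min 20) -> median=13.5
Step 3: insert 12 -> lo=[7, 12] (size 2, max 12) hi=[20] (size 1, min 20) -> median=12
Step 4: insert 28 -> lo=[7, 12] (size 2, max 12) hi=[20, 28] (size 2, min 20) -> median=16
Step 5: insert 9 -> lo=[7, 9, 12] (size 3, max 12) hi=[20, 28] (size 2, min 20) -> median=12
Step 6: insert 18 -> lo=[7, 9, 12] (size 3, max 12) hi=[18, 20, 28] (size 3, min 18) -> median=15
Step 7: insert 47 -> lo=[7, 9, 12, 18] (size 4, max 18) hi=[20, 28, 47] (size 3, min 20) -> median=18
Step 8: insert 21 -> lo=[7, 9, 12, 18] (size 4, max 18) hi=[20, 21, 28, 47] (size 4, min 20) -> median=19
Step 9: insert 25 -> lo=[7, 9, 12, 18, 20] (size 5, max 20) hi=[21, 25, 28, 47] (size 4, min 21) -> median=20
Step 10: insert 50 -> lo=[7, 9, 12, 18, 20] (size 5, max 20) hi=[21, 25, 28, 47, 50] (size 5, min 21) -> median=20.5
Step 11: insert 41 -> lo=[7, 9, 12, 18, 20, 21] (size 6, max 21) hi=[25, 28, 41, 47, 50] (size 5, min 25) -> median=21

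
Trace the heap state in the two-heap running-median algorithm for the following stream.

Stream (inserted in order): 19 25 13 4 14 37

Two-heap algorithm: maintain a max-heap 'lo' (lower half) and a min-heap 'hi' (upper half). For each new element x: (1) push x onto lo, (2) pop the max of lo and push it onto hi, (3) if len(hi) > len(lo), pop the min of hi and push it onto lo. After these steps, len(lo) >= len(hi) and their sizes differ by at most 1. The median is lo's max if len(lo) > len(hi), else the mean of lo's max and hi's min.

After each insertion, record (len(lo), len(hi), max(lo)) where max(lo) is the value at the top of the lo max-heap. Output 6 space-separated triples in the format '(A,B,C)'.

Step 1: insert 19 -> lo=[19] hi=[] -> (len(lo)=1, len(hi)=0, max(lo)=19)
Step 2: insert 25 -> lo=[19] hi=[25] -> (len(lo)=1, len(hi)=1, max(lo)=19)
Step 3: insert 13 -> lo=[13, 19] hi=[25] -> (len(lo)=2, len(hi)=1, max(lo)=19)
Step 4: insert 4 -> lo=[4, 13] hi=[19, 25] -> (len(lo)=2, len(hi)=2, max(lo)=13)
Step 5: insert 14 -> lo=[4, 13, 14] hi=[19, 25] -> (len(lo)=3, len(hi)=2, max(lo)=14)
Step 6: insert 37 -> lo=[4, 13, 14] hi=[19, 25, 37] -> (len(lo)=3, len(hi)=3, max(lo)=14)

Answer: (1,0,19) (1,1,19) (2,1,19) (2,2,13) (3,2,14) (3,3,14)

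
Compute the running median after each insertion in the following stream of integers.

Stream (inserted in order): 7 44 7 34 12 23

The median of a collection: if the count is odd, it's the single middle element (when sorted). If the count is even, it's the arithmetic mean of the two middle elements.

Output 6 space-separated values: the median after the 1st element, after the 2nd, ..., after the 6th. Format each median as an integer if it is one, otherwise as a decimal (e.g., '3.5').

Answer: 7 25.5 7 20.5 12 17.5

Derivation:
Step 1: insert 7 -> lo=[7] (size 1, max 7) hi=[] (size 0) -> median=7
Step 2: insert 44 -> lo=[7] (size 1, max 7) hi=[44] (size 1, min 44) -> median=25.5
Step 3: insert 7 -> lo=[7, 7] (size 2, max 7) hi=[44] (size 1, min 44) -> median=7
Step 4: insert 34 -> lo=[7, 7] (size 2, max 7) hi=[34, 44] (size 2, min 34) -> median=20.5
Step 5: insert 12 -> lo=[7, 7, 12] (size 3, max 12) hi=[34, 44] (size 2, min 34) -> median=12
Step 6: insert 23 -> lo=[7, 7, 12] (size 3, max 12) hi=[23, 34, 44] (size 3, min 23) -> median=17.5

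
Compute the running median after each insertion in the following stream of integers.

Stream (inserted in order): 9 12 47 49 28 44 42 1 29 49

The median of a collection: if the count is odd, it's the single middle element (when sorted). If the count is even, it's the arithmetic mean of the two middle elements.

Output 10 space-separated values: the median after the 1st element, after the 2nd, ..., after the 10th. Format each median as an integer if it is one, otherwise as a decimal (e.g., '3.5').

Answer: 9 10.5 12 29.5 28 36 42 35 29 35.5

Derivation:
Step 1: insert 9 -> lo=[9] (size 1, max 9) hi=[] (size 0) -> median=9
Step 2: insert 12 -> lo=[9] (size 1, max 9) hi=[12] (size 1, min 12) -> median=10.5
Step 3: insert 47 -> lo=[9, 12] (size 2, max 12) hi=[47] (size 1, min 47) -> median=12
Step 4: insert 49 -> lo=[9, 12] (size 2, max 12) hi=[47, 49] (size 2, min 47) -> median=29.5
Step 5: insert 28 -> lo=[9, 12, 28] (size 3, max 28) hi=[47, 49] (size 2, min 47) -> median=28
Step 6: insert 44 -> lo=[9, 12, 28] (size 3, max 28) hi=[44, 47, 49] (size 3, min 44) -> median=36
Step 7: insert 42 -> lo=[9, 12, 28, 42] (size 4, max 42) hi=[44, 47, 49] (size 3, min 44) -> median=42
Step 8: insert 1 -> lo=[1, 9, 12, 28] (size 4, max 28) hi=[42, 44, 47, 49] (size 4, min 42) -> median=35
Step 9: insert 29 -> lo=[1, 9, 12, 28, 29] (size 5, max 29) hi=[42, 44, 47, 49] (size 4, min 42) -> median=29
Step 10: insert 49 -> lo=[1, 9, 12, 28, 29] (size 5, max 29) hi=[42, 44, 47, 49, 49] (size 5, min 42) -> median=35.5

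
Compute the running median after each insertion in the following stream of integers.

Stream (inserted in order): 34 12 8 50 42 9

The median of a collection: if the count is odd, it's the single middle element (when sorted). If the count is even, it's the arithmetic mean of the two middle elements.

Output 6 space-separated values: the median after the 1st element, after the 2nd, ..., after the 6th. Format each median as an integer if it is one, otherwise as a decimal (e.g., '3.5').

Answer: 34 23 12 23 34 23

Derivation:
Step 1: insert 34 -> lo=[34] (size 1, max 34) hi=[] (size 0) -> median=34
Step 2: insert 12 -> lo=[12] (size 1, max 12) hi=[34] (size 1, min 34) -> median=23
Step 3: insert 8 -> lo=[8, 12] (size 2, max 12) hi=[34] (size 1, min 34) -> median=12
Step 4: insert 50 -> lo=[8, 12] (size 2, max 12) hi=[34, 50] (size 2, min 34) -> median=23
Step 5: insert 42 -> lo=[8, 12, 34] (size 3, max 34) hi=[42, 50] (size 2, min 42) -> median=34
Step 6: insert 9 -> lo=[8, 9, 12] (size 3, max 12) hi=[34, 42, 50] (size 3, min 34) -> median=23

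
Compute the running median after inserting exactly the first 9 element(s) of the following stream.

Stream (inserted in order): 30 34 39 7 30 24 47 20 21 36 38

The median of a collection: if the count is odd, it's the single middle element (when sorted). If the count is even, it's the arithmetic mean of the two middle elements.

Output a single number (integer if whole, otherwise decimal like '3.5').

Step 1: insert 30 -> lo=[30] (size 1, max 30) hi=[] (size 0) -> median=30
Step 2: insert 34 -> lo=[30] (size 1, max 30) hi=[34] (size 1, min 34) -> median=32
Step 3: insert 39 -> lo=[30, 34] (size 2, max 34) hi=[39] (size 1, min 39) -> median=34
Step 4: insert 7 -> lo=[7, 30] (size 2, max 30) hi=[34, 39] (size 2, min 34) -> median=32
Step 5: insert 30 -> lo=[7, 30, 30] (size 3, max 30) hi=[34, 39] (size 2, min 34) -> median=30
Step 6: insert 24 -> lo=[7, 24, 30] (size 3, max 30) hi=[30, 34, 39] (size 3, min 30) -> median=30
Step 7: insert 47 -> lo=[7, 24, 30, 30] (size 4, max 30) hi=[34, 39, 47] (size 3, min 34) -> median=30
Step 8: insert 20 -> lo=[7, 20, 24, 30] (size 4, max 30) hi=[30, 34, 39, 47] (size 4, min 30) -> median=30
Step 9: insert 21 -> lo=[7, 20, 21, 24, 30] (size 5, max 30) hi=[30, 34, 39, 47] (size 4, min 30) -> median=30

Answer: 30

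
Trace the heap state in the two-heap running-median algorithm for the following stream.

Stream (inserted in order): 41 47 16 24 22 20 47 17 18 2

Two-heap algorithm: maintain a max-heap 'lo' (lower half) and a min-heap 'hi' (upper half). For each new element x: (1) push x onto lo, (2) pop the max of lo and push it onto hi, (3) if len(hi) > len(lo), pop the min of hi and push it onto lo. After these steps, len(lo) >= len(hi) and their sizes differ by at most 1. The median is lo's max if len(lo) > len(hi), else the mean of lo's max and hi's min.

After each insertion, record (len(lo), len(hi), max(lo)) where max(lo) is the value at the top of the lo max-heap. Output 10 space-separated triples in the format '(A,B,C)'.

Answer: (1,0,41) (1,1,41) (2,1,41) (2,2,24) (3,2,24) (3,3,22) (4,3,24) (4,4,22) (5,4,22) (5,5,20)

Derivation:
Step 1: insert 41 -> lo=[41] hi=[] -> (len(lo)=1, len(hi)=0, max(lo)=41)
Step 2: insert 47 -> lo=[41] hi=[47] -> (len(lo)=1, len(hi)=1, max(lo)=41)
Step 3: insert 16 -> lo=[16, 41] hi=[47] -> (len(lo)=2, len(hi)=1, max(lo)=41)
Step 4: insert 24 -> lo=[16, 24] hi=[41, 47] -> (len(lo)=2, len(hi)=2, max(lo)=24)
Step 5: insert 22 -> lo=[16, 22, 24] hi=[41, 47] -> (len(lo)=3, len(hi)=2, max(lo)=24)
Step 6: insert 20 -> lo=[16, 20, 22] hi=[24, 41, 47] -> (len(lo)=3, len(hi)=3, max(lo)=22)
Step 7: insert 47 -> lo=[16, 20, 22, 24] hi=[41, 47, 47] -> (len(lo)=4, len(hi)=3, max(lo)=24)
Step 8: insert 17 -> lo=[16, 17, 20, 22] hi=[24, 41, 47, 47] -> (len(lo)=4, len(hi)=4, max(lo)=22)
Step 9: insert 18 -> lo=[16, 17, 18, 20, 22] hi=[24, 41, 47, 47] -> (len(lo)=5, len(hi)=4, max(lo)=22)
Step 10: insert 2 -> lo=[2, 16, 17, 18, 20] hi=[22, 24, 41, 47, 47] -> (len(lo)=5, len(hi)=5, max(lo)=20)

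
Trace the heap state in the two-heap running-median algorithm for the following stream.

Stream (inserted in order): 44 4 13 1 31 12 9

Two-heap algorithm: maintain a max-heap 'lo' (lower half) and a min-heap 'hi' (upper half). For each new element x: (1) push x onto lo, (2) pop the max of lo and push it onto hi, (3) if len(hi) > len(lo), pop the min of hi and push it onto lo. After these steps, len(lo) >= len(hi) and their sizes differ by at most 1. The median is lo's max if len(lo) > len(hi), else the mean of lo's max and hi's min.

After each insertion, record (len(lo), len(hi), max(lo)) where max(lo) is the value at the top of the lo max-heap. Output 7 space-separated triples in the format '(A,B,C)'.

Answer: (1,0,44) (1,1,4) (2,1,13) (2,2,4) (3,2,13) (3,3,12) (4,3,12)

Derivation:
Step 1: insert 44 -> lo=[44] hi=[] -> (len(lo)=1, len(hi)=0, max(lo)=44)
Step 2: insert 4 -> lo=[4] hi=[44] -> (len(lo)=1, len(hi)=1, max(lo)=4)
Step 3: insert 13 -> lo=[4, 13] hi=[44] -> (len(lo)=2, len(hi)=1, max(lo)=13)
Step 4: insert 1 -> lo=[1, 4] hi=[13, 44] -> (len(lo)=2, len(hi)=2, max(lo)=4)
Step 5: insert 31 -> lo=[1, 4, 13] hi=[31, 44] -> (len(lo)=3, len(hi)=2, max(lo)=13)
Step 6: insert 12 -> lo=[1, 4, 12] hi=[13, 31, 44] -> (len(lo)=3, len(hi)=3, max(lo)=12)
Step 7: insert 9 -> lo=[1, 4, 9, 12] hi=[13, 31, 44] -> (len(lo)=4, len(hi)=3, max(lo)=12)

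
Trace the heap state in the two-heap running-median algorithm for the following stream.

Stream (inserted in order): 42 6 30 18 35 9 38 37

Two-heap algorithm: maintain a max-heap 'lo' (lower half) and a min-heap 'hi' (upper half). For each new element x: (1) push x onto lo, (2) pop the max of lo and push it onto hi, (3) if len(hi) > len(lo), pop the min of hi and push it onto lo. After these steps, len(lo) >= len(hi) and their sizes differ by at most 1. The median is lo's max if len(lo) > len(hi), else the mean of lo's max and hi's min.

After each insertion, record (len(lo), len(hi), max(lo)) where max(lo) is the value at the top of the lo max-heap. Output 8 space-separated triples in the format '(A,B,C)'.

Step 1: insert 42 -> lo=[42] hi=[] -> (len(lo)=1, len(hi)=0, max(lo)=42)
Step 2: insert 6 -> lo=[6] hi=[42] -> (len(lo)=1, len(hi)=1, max(lo)=6)
Step 3: insert 30 -> lo=[6, 30] hi=[42] -> (len(lo)=2, len(hi)=1, max(lo)=30)
Step 4: insert 18 -> lo=[6, 18] hi=[30, 42] -> (len(lo)=2, len(hi)=2, max(lo)=18)
Step 5: insert 35 -> lo=[6, 18, 30] hi=[35, 42] -> (len(lo)=3, len(hi)=2, max(lo)=30)
Step 6: insert 9 -> lo=[6, 9, 18] hi=[30, 35, 42] -> (len(lo)=3, len(hi)=3, max(lo)=18)
Step 7: insert 38 -> lo=[6, 9, 18, 30] hi=[35, 38, 42] -> (len(lo)=4, len(hi)=3, max(lo)=30)
Step 8: insert 37 -> lo=[6, 9, 18, 30] hi=[35, 37, 38, 42] -> (len(lo)=4, len(hi)=4, max(lo)=30)

Answer: (1,0,42) (1,1,6) (2,1,30) (2,2,18) (3,2,30) (3,3,18) (4,3,30) (4,4,30)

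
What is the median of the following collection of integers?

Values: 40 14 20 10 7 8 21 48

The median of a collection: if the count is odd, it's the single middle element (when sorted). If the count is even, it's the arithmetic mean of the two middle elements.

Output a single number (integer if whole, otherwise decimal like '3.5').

Step 1: insert 40 -> lo=[40] (size 1, max 40) hi=[] (size 0) -> median=40
Step 2: insert 14 -> lo=[14] (size 1, max 14) hi=[40] (size 1, min 40) -> median=27
Step 3: insert 20 -> lo=[14, 20] (size 2, max 20) hi=[40] (size 1, min 40) -> median=20
Step 4: insert 10 -> lo=[10, 14] (size 2, max 14) hi=[20, 40] (size 2, min 20) -> median=17
Step 5: insert 7 -> lo=[7, 10, 14] (size 3, max 14) hi=[20, 40] (size 2, min 20) -> median=14
Step 6: insert 8 -> lo=[7, 8, 10] (size 3, max 10) hi=[14, 20, 40] (size 3, min 14) -> median=12
Step 7: insert 21 -> lo=[7, 8, 10, 14] (size 4, max 14) hi=[20, 21, 40] (size 3, min 20) -> median=14
Step 8: insert 48 -> lo=[7, 8, 10, 14] (size 4, max 14) hi=[20, 21, 40, 48] (size 4, min 20) -> median=17

Answer: 17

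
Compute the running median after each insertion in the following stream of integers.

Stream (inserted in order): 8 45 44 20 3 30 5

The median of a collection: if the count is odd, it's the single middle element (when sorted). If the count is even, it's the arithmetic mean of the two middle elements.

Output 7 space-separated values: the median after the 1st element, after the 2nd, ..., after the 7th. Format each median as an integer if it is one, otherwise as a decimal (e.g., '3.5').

Step 1: insert 8 -> lo=[8] (size 1, max 8) hi=[] (size 0) -> median=8
Step 2: insert 45 -> lo=[8] (size 1, max 8) hi=[45] (size 1, min 45) -> median=26.5
Step 3: insert 44 -> lo=[8, 44] (size 2, max 44) hi=[45] (size 1, min 45) -> median=44
Step 4: insert 20 -> lo=[8, 20] (size 2, max 20) hi=[44, 45] (size 2, min 44) -> median=32
Step 5: insert 3 -> lo=[3, 8, 20] (size 3, max 20) hi=[44, 45] (size 2, min 44) -> median=20
Step 6: insert 30 -> lo=[3, 8, 20] (size 3, max 20) hi=[30, 44, 45] (size 3, min 30) -> median=25
Step 7: insert 5 -> lo=[3, 5, 8, 20] (size 4, max 20) hi=[30, 44, 45] (size 3, min 30) -> median=20

Answer: 8 26.5 44 32 20 25 20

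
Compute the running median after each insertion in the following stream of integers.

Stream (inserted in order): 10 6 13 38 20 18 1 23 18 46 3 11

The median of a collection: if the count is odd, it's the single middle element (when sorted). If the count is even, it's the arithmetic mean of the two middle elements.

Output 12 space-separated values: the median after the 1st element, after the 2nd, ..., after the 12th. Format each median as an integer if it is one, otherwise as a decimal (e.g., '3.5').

Step 1: insert 10 -> lo=[10] (size 1, max 10) hi=[] (size 0) -> median=10
Step 2: insert 6 -> lo=[6] (size 1, max 6) hi=[10] (size 1, min 10) -> median=8
Step 3: insert 13 -> lo=[6, 10] (size 2, max 10) hi=[13] (size 1, min 13) -> median=10
Step 4: insert 38 -> lo=[6, 10] (size 2, max 10) hi=[13, 38] (size 2, min 13) -> median=11.5
Step 5: insert 20 -> lo=[6, 10, 13] (size 3, max 13) hi=[20, 38] (size 2, min 20) -> median=13
Step 6: insert 18 -> lo=[6, 10, 13] (size 3, max 13) hi=[18, 20, 38] (size 3, min 18) -> median=15.5
Step 7: insert 1 -> lo=[1, 6, 10, 13] (size 4, max 13) hi=[18, 20, 38] (size 3, min 18) -> median=13
Step 8: insert 23 -> lo=[1, 6, 10, 13] (size 4, max 13) hi=[18, 20, 23, 38] (size 4, min 18) -> median=15.5
Step 9: insert 18 -> lo=[1, 6, 10, 13, 18] (size 5, max 18) hi=[18, 20, 23, 38] (size 4, min 18) -> median=18
Step 10: insert 46 -> lo=[1, 6, 10, 13, 18] (size 5, max 18) hi=[18, 20, 23, 38, 46] (size 5, min 18) -> median=18
Step 11: insert 3 -> lo=[1, 3, 6, 10, 13, 18] (size 6, max 18) hi=[18, 20, 23, 38, 46] (size 5, min 18) -> median=18
Step 12: insert 11 -> lo=[1, 3, 6, 10, 11, 13] (size 6, max 13) hi=[18, 18, 20, 23, 38, 46] (size 6, min 18) -> median=15.5

Answer: 10 8 10 11.5 13 15.5 13 15.5 18 18 18 15.5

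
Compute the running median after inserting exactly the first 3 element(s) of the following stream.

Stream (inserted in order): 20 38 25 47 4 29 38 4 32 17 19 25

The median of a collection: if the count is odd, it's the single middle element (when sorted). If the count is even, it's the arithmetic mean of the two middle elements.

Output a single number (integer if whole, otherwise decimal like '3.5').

Step 1: insert 20 -> lo=[20] (size 1, max 20) hi=[] (size 0) -> median=20
Step 2: insert 38 -> lo=[20] (size 1, max 20) hi=[38] (size 1, min 38) -> median=29
Step 3: insert 25 -> lo=[20, 25] (size 2, max 25) hi=[38] (size 1, min 38) -> median=25

Answer: 25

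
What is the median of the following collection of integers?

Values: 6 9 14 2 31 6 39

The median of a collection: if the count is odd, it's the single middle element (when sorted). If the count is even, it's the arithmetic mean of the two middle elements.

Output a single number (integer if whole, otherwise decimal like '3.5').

Answer: 9

Derivation:
Step 1: insert 6 -> lo=[6] (size 1, max 6) hi=[] (size 0) -> median=6
Step 2: insert 9 -> lo=[6] (size 1, max 6) hi=[9] (size 1, min 9) -> median=7.5
Step 3: insert 14 -> lo=[6, 9] (size 2, max 9) hi=[14] (size 1, min 14) -> median=9
Step 4: insert 2 -> lo=[2, 6] (size 2, max 6) hi=[9, 14] (size 2, min 9) -> median=7.5
Step 5: insert 31 -> lo=[2, 6, 9] (size 3, max 9) hi=[14, 31] (size 2, min 14) -> median=9
Step 6: insert 6 -> lo=[2, 6, 6] (size 3, max 6) hi=[9, 14, 31] (size 3, min 9) -> median=7.5
Step 7: insert 39 -> lo=[2, 6, 6, 9] (size 4, max 9) hi=[14, 31, 39] (size 3, min 14) -> median=9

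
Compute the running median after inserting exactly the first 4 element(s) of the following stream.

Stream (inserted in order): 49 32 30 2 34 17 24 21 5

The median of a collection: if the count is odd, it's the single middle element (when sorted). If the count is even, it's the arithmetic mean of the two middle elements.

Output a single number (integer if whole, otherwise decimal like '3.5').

Step 1: insert 49 -> lo=[49] (size 1, max 49) hi=[] (size 0) -> median=49
Step 2: insert 32 -> lo=[32] (size 1, max 32) hi=[49] (size 1, min 49) -> median=40.5
Step 3: insert 30 -> lo=[30, 32] (size 2, max 32) hi=[49] (size 1, min 49) -> median=32
Step 4: insert 2 -> lo=[2, 30] (size 2, max 30) hi=[32, 49] (size 2, min 32) -> median=31

Answer: 31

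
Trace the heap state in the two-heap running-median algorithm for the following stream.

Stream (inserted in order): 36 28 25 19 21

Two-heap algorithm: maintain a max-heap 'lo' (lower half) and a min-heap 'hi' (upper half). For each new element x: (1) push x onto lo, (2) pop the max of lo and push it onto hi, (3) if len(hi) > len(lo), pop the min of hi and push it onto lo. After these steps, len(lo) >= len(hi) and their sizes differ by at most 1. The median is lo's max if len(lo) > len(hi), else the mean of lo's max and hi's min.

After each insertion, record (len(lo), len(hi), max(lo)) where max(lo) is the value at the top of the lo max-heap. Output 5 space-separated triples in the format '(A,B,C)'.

Answer: (1,0,36) (1,1,28) (2,1,28) (2,2,25) (3,2,25)

Derivation:
Step 1: insert 36 -> lo=[36] hi=[] -> (len(lo)=1, len(hi)=0, max(lo)=36)
Step 2: insert 28 -> lo=[28] hi=[36] -> (len(lo)=1, len(hi)=1, max(lo)=28)
Step 3: insert 25 -> lo=[25, 28] hi=[36] -> (len(lo)=2, len(hi)=1, max(lo)=28)
Step 4: insert 19 -> lo=[19, 25] hi=[28, 36] -> (len(lo)=2, len(hi)=2, max(lo)=25)
Step 5: insert 21 -> lo=[19, 21, 25] hi=[28, 36] -> (len(lo)=3, len(hi)=2, max(lo)=25)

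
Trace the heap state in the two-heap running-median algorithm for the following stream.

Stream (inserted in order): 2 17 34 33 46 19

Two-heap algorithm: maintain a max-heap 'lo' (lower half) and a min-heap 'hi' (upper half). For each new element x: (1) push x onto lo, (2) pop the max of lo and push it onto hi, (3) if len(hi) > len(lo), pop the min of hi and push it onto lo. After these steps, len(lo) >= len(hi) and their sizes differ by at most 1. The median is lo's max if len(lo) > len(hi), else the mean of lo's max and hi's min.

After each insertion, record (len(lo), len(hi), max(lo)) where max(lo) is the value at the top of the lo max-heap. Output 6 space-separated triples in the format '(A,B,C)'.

Step 1: insert 2 -> lo=[2] hi=[] -> (len(lo)=1, len(hi)=0, max(lo)=2)
Step 2: insert 17 -> lo=[2] hi=[17] -> (len(lo)=1, len(hi)=1, max(lo)=2)
Step 3: insert 34 -> lo=[2, 17] hi=[34] -> (len(lo)=2, len(hi)=1, max(lo)=17)
Step 4: insert 33 -> lo=[2, 17] hi=[33, 34] -> (len(lo)=2, len(hi)=2, max(lo)=17)
Step 5: insert 46 -> lo=[2, 17, 33] hi=[34, 46] -> (len(lo)=3, len(hi)=2, max(lo)=33)
Step 6: insert 19 -> lo=[2, 17, 19] hi=[33, 34, 46] -> (len(lo)=3, len(hi)=3, max(lo)=19)

Answer: (1,0,2) (1,1,2) (2,1,17) (2,2,17) (3,2,33) (3,3,19)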